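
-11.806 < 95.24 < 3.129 False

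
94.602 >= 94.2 True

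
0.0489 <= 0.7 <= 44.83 True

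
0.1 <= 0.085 False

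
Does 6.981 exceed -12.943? Yes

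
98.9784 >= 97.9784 True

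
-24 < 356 True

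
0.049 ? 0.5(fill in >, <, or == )<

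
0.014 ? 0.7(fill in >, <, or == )<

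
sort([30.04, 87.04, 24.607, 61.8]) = [24.607, 30.04, 61.8, 87.04]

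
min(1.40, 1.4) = 1.40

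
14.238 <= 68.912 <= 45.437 False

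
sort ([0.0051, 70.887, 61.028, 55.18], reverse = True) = [70.887, 61.028, 55.18, 0.0051]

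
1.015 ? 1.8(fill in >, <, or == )<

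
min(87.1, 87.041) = 87.041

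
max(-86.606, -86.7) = -86.606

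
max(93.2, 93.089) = 93.2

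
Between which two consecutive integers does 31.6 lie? 31 and 32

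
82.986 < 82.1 False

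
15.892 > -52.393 True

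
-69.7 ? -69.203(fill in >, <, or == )<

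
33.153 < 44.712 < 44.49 False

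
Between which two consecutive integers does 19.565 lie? 19 and 20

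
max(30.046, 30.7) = 30.7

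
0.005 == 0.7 False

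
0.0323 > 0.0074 True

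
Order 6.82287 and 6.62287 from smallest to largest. 6.62287, 6.82287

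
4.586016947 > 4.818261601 False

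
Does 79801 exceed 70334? Yes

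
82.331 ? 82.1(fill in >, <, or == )>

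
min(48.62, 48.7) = 48.62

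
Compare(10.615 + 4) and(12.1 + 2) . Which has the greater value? (10.615 + 4)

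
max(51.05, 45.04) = 51.05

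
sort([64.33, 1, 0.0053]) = [0.0053, 1, 64.33]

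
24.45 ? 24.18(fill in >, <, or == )>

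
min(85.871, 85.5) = 85.5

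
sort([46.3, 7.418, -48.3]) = [-48.3, 7.418, 46.3]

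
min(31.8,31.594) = 31.594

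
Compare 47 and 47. They are equal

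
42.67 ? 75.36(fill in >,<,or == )<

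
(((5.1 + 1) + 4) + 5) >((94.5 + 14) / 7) False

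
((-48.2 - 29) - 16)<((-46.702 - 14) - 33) False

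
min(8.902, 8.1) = 8.1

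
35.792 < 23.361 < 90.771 False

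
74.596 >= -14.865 True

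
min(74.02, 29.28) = 29.28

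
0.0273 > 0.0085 True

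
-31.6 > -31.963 True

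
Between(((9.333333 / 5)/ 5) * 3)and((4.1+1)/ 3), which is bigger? ((4.1+1)/ 3)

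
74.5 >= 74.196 True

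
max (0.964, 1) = 1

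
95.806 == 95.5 False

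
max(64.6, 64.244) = 64.6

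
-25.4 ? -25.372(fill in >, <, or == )<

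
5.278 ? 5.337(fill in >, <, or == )<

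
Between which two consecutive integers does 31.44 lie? 31 and 32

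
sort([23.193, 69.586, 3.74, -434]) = [-434, 3.74, 23.193, 69.586]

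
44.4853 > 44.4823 True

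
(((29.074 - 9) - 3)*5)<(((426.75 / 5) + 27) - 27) False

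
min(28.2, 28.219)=28.2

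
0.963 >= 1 False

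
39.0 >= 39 True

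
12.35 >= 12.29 True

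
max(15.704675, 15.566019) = 15.704675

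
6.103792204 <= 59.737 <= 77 True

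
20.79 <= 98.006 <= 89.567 False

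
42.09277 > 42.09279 False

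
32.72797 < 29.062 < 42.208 False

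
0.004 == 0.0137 False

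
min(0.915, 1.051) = 0.915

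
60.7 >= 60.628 True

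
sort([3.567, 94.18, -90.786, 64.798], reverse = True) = [94.18, 64.798, 3.567, -90.786]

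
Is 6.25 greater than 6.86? No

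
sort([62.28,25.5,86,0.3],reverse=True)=[86,62.28,25.5,0.3]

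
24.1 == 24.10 True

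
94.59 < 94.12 False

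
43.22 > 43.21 True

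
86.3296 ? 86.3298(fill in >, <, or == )<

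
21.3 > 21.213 True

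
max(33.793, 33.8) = 33.8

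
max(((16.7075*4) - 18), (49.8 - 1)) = 48.83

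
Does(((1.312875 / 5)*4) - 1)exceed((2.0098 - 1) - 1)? Yes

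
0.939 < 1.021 True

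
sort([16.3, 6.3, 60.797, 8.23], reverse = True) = [60.797, 16.3, 8.23, 6.3]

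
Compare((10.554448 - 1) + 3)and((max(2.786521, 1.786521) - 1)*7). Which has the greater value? ((10.554448 - 1) + 3)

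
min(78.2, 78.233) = 78.2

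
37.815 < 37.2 False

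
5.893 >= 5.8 True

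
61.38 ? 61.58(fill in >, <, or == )<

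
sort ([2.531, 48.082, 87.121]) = [2.531, 48.082, 87.121]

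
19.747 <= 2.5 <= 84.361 False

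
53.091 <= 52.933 False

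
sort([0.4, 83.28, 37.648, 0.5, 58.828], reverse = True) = [83.28, 58.828, 37.648, 0.5, 0.4]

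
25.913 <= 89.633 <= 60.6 False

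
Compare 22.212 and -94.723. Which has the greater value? 22.212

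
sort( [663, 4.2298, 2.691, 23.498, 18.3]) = [2.691, 4.2298, 18.3, 23.498, 663]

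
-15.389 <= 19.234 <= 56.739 True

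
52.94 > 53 False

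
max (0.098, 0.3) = 0.3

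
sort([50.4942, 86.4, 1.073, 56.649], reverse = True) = [86.4, 56.649, 50.4942, 1.073]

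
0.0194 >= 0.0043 True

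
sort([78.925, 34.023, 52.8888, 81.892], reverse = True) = [81.892, 78.925, 52.8888, 34.023]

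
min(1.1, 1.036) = 1.036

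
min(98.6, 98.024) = 98.024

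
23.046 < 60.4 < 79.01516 True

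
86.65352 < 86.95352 True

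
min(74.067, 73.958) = 73.958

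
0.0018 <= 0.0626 True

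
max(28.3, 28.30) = 28.30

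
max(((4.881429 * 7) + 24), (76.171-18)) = 58.171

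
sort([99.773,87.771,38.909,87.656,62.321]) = [38.909,62.321,87.656,87.771,99.773]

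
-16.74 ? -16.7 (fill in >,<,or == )<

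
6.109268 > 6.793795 False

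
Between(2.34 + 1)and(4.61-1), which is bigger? (4.61-1)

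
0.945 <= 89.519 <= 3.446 False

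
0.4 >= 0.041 True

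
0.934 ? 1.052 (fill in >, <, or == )<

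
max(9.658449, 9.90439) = 9.90439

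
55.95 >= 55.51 True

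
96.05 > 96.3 False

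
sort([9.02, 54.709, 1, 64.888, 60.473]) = [1, 9.02, 54.709, 60.473, 64.888]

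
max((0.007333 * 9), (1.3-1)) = 0.3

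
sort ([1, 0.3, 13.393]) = [0.3, 1, 13.393]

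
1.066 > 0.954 True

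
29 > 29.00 False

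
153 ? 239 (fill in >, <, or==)<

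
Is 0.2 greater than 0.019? Yes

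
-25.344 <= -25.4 False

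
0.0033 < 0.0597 True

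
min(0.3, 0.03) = 0.03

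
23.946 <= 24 True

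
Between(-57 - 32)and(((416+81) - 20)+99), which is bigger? (((416+81) - 20)+99)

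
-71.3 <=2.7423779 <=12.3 True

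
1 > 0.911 True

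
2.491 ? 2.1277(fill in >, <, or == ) >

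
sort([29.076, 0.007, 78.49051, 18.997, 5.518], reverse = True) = [78.49051, 29.076, 18.997, 5.518, 0.007]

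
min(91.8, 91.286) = 91.286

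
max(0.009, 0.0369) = 0.0369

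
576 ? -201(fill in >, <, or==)>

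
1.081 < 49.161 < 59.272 True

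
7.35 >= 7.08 True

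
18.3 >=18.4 False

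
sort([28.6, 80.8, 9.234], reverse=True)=[80.8, 28.6, 9.234]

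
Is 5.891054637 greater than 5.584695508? Yes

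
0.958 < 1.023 True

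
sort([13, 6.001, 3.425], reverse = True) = [13, 6.001, 3.425]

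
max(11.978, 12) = 12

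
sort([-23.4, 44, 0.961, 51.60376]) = [-23.4, 0.961, 44, 51.60376]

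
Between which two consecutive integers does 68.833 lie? 68 and 69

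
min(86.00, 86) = 86.00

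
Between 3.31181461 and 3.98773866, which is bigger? 3.98773866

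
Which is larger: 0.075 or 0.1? 0.1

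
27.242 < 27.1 False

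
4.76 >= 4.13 True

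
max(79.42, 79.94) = 79.94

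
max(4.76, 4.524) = 4.76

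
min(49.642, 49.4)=49.4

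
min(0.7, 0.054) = 0.054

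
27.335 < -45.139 False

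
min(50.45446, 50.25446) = 50.25446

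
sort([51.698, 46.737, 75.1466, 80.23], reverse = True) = [80.23, 75.1466, 51.698, 46.737]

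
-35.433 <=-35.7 False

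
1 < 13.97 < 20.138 True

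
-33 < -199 False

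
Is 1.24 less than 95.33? Yes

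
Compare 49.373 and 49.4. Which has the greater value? 49.4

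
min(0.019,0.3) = 0.019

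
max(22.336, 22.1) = 22.336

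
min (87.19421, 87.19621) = 87.19421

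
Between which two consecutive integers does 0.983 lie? 0 and 1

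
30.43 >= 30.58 False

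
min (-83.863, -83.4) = -83.863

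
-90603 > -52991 False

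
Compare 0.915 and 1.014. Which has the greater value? 1.014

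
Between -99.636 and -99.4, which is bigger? -99.4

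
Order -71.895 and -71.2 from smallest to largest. -71.895, -71.2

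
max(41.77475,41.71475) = 41.77475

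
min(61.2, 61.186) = 61.186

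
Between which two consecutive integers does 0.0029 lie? 0 and 1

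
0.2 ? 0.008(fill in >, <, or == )>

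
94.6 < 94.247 False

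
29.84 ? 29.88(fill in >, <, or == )<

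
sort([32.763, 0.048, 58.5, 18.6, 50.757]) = [0.048, 18.6, 32.763, 50.757, 58.5]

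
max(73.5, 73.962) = 73.962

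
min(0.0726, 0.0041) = 0.0041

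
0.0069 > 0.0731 False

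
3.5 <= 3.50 True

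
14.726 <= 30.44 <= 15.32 False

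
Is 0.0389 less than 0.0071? No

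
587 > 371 True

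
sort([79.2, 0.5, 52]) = [0.5, 52, 79.2]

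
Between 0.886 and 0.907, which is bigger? 0.907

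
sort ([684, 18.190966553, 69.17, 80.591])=[18.190966553, 69.17, 80.591, 684]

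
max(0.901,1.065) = 1.065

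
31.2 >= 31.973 False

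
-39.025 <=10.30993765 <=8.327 False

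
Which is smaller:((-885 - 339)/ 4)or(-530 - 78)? (-530 - 78)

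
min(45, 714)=45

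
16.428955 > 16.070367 True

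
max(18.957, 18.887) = 18.957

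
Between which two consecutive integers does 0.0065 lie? 0 and 1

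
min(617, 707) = 617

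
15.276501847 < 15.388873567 True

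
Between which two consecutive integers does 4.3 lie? 4 and 5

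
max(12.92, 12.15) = 12.92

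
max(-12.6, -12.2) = -12.2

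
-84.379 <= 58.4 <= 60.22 True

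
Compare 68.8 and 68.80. They are equal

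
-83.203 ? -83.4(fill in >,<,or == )>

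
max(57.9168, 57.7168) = 57.9168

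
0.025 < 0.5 True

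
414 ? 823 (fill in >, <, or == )<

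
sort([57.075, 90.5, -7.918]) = [-7.918, 57.075, 90.5]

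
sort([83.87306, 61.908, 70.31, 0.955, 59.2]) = [0.955, 59.2, 61.908, 70.31, 83.87306]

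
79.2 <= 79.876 True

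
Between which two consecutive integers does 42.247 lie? 42 and 43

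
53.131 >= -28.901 True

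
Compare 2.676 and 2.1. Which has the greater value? 2.676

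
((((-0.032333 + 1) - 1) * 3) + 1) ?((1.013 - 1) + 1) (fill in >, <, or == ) <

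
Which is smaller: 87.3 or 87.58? 87.3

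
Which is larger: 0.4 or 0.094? 0.4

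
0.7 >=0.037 True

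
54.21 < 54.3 True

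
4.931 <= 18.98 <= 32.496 True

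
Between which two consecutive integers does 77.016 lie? 77 and 78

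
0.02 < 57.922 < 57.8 False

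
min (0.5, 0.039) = 0.039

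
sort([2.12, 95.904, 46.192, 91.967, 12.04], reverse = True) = [95.904, 91.967, 46.192, 12.04, 2.12]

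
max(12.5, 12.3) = 12.5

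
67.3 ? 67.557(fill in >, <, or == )<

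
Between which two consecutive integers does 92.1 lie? 92 and 93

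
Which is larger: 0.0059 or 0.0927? 0.0927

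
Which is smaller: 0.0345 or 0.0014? 0.0014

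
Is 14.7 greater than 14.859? No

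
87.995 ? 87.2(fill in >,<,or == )>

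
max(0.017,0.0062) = 0.017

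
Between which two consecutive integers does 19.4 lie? 19 and 20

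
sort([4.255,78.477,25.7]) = [4.255,25.7,78.477]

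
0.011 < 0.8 True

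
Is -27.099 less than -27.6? No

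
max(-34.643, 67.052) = 67.052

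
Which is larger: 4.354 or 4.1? 4.354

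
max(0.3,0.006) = 0.3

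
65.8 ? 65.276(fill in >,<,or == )>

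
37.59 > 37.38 True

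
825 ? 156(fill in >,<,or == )>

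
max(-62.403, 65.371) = 65.371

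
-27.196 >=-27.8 True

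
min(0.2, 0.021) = 0.021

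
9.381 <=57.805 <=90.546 True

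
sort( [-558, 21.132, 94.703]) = [-558, 21.132, 94.703]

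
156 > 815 False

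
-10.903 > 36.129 False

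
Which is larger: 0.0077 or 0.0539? 0.0539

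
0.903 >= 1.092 False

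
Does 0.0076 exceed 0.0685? No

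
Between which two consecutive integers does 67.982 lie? 67 and 68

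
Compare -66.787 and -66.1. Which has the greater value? -66.1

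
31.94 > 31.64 True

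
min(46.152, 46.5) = 46.152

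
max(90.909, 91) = 91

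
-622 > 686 False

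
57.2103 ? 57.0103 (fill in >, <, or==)>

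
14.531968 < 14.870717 True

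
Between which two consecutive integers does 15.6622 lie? 15 and 16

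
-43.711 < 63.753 True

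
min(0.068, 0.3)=0.068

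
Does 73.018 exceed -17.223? Yes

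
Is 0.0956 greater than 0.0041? Yes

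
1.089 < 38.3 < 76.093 True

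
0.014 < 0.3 True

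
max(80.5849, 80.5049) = 80.5849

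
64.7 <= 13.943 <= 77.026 False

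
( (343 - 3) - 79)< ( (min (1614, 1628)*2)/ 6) True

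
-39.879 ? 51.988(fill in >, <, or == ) <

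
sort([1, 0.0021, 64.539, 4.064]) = [0.0021, 1, 4.064, 64.539]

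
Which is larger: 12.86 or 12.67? 12.86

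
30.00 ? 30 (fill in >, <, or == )==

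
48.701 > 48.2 True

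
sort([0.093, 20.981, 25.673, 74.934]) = [0.093, 20.981, 25.673, 74.934]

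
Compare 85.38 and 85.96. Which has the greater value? 85.96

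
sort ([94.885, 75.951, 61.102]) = [61.102, 75.951, 94.885]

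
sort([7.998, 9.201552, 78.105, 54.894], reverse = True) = [78.105, 54.894, 9.201552, 7.998]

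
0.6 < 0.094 False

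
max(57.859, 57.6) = 57.859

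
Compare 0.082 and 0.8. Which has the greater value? 0.8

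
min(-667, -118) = -667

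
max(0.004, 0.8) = 0.8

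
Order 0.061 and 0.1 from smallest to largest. 0.061, 0.1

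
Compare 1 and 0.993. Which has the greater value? 1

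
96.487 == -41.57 False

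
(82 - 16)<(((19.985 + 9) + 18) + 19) False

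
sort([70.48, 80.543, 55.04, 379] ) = [55.04, 70.48, 80.543, 379]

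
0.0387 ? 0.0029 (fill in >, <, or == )>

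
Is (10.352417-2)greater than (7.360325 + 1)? No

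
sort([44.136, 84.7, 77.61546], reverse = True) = [84.7, 77.61546, 44.136]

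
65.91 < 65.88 False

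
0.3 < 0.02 False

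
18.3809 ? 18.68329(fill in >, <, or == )<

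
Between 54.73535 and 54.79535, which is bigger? 54.79535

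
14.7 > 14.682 True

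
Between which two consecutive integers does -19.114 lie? -20 and -19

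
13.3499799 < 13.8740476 True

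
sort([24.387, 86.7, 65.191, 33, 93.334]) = [24.387, 33, 65.191, 86.7, 93.334]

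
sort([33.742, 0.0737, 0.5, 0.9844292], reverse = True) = [33.742, 0.9844292, 0.5, 0.0737]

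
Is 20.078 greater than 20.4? No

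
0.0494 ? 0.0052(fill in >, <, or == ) >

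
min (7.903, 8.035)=7.903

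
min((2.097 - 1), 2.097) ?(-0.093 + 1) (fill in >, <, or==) >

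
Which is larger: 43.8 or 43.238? 43.8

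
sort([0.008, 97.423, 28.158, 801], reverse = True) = [801, 97.423, 28.158, 0.008]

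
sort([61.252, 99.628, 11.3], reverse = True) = [99.628, 61.252, 11.3]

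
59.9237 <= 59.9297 True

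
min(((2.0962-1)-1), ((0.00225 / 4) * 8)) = 0.0045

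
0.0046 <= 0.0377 True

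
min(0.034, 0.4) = 0.034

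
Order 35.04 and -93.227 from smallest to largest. -93.227, 35.04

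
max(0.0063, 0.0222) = 0.0222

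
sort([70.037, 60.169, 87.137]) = [60.169, 70.037, 87.137]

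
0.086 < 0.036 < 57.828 False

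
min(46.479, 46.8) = 46.479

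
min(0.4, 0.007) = 0.007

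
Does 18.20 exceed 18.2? No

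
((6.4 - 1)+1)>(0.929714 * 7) False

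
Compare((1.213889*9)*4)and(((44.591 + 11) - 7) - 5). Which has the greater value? ((1.213889*9)*4)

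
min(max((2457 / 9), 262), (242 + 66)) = 273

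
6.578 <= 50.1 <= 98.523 True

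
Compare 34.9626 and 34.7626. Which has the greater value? 34.9626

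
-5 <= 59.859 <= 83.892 True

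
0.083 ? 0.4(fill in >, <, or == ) <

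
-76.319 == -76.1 False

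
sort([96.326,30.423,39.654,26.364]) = [26.364,30.423,39.654,96.326]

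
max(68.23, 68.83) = 68.83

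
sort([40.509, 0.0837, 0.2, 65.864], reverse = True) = [65.864, 40.509, 0.2, 0.0837]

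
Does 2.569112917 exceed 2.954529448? No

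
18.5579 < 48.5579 True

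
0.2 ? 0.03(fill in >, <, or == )>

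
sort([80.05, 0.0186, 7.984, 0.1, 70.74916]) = [0.0186, 0.1, 7.984, 70.74916, 80.05]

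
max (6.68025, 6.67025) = 6.68025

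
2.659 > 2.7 False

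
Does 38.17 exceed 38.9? No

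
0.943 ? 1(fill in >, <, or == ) <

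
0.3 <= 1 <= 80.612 True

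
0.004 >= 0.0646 False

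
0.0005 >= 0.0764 False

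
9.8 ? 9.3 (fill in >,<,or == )>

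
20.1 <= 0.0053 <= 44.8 False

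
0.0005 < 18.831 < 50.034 True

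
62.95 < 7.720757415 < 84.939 False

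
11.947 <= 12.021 True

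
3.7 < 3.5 False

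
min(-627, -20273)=-20273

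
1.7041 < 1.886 True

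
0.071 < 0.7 True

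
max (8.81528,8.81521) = 8.81528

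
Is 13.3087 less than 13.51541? Yes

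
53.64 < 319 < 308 False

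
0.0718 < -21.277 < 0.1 False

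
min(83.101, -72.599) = -72.599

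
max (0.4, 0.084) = 0.4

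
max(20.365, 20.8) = 20.8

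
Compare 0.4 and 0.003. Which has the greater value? 0.4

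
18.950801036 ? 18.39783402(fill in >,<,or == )>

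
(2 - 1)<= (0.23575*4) False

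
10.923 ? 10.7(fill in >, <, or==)>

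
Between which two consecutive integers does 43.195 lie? 43 and 44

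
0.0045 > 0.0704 False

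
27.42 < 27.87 True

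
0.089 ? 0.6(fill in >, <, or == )<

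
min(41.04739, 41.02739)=41.02739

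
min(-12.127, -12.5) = -12.5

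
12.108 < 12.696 True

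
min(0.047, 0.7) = 0.047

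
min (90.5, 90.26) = 90.26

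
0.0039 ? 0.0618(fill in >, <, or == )<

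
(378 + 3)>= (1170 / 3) False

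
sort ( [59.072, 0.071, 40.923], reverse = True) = [59.072, 40.923, 0.071]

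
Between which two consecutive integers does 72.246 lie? 72 and 73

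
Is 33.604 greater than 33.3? Yes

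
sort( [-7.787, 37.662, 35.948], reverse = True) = [37.662, 35.948, -7.787]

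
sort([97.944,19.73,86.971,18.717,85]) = [18.717,19.73,85,86.971,97.944]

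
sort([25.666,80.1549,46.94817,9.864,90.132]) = [9.864,25.666,46.94817,80.1549,90.132]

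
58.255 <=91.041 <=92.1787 True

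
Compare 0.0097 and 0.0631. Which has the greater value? 0.0631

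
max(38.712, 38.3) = 38.712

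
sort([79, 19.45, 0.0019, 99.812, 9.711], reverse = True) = [99.812, 79, 19.45, 9.711, 0.0019]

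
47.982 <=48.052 True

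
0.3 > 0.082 True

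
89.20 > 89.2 False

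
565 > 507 True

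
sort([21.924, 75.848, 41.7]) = [21.924, 41.7, 75.848]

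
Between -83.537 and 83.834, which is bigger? 83.834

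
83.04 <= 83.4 True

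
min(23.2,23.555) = 23.2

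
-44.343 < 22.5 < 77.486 True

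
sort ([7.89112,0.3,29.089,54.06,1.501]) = [0.3,1.501,7.89112,29.089,54.06]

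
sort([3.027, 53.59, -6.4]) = [-6.4, 3.027, 53.59]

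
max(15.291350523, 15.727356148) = 15.727356148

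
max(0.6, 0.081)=0.6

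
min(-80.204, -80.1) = -80.204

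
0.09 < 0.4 True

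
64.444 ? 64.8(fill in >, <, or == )<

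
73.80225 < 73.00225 False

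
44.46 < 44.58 True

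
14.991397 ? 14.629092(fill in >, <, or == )>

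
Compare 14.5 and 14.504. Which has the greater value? 14.504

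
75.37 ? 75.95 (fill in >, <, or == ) <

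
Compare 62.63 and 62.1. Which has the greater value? 62.63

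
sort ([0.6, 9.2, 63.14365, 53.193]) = [0.6, 9.2, 53.193, 63.14365]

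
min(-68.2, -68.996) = -68.996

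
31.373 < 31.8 True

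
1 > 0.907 True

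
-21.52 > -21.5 False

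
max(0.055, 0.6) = 0.6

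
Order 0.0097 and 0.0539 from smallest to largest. 0.0097, 0.0539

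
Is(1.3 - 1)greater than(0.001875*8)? Yes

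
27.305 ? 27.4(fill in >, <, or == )<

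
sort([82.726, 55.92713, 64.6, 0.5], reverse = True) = [82.726, 64.6, 55.92713, 0.5]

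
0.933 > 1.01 False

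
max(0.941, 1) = 1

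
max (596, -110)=596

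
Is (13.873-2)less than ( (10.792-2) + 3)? No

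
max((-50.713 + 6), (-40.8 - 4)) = -44.713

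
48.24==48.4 False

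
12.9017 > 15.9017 False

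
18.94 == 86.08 False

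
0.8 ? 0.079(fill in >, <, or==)>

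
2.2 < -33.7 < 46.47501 False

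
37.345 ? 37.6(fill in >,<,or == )<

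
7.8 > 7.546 True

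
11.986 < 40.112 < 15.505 False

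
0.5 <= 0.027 False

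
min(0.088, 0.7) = 0.088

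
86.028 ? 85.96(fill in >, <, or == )>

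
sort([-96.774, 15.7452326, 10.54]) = [-96.774, 10.54, 15.7452326]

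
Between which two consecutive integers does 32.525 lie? 32 and 33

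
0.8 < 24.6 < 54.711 True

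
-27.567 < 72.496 True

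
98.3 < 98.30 False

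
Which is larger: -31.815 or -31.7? -31.7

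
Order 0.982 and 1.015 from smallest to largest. 0.982, 1.015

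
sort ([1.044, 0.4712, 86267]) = [0.4712, 1.044, 86267]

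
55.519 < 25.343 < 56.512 False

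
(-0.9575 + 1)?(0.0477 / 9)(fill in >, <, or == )>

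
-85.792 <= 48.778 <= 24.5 False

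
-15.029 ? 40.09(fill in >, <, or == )<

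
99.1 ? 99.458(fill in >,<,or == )<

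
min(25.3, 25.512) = 25.3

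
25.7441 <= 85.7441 True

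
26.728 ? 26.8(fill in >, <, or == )<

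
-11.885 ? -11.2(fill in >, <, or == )<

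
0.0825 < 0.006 False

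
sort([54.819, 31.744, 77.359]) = [31.744, 54.819, 77.359]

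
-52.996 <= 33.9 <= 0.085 False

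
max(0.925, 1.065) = 1.065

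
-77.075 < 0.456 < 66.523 True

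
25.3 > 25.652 False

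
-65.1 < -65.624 False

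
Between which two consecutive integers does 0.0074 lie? 0 and 1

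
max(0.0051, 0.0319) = 0.0319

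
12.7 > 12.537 True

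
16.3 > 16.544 False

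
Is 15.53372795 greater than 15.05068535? Yes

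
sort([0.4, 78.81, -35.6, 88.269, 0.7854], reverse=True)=[88.269, 78.81, 0.7854, 0.4, -35.6]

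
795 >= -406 True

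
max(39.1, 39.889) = 39.889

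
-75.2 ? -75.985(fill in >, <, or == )>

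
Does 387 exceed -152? Yes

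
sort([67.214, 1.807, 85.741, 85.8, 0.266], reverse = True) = [85.8, 85.741, 67.214, 1.807, 0.266]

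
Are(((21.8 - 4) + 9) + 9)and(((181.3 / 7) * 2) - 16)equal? Yes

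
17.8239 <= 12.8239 False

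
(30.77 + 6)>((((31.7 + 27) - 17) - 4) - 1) True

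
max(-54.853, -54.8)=-54.8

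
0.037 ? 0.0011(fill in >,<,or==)>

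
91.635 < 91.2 False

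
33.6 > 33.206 True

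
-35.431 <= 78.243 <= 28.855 False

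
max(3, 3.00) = 3.00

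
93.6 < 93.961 True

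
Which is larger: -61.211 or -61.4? -61.211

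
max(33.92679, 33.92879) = 33.92879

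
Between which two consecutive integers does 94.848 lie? 94 and 95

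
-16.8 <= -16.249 True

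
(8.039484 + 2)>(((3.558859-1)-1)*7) False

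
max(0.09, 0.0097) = 0.09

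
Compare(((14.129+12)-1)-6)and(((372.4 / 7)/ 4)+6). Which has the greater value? (((372.4 / 7)/ 4)+6)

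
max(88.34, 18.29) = 88.34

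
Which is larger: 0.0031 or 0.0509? 0.0509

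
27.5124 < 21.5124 False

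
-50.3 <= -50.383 False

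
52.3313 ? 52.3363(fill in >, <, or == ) <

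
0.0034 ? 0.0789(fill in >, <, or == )<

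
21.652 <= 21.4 False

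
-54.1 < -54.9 False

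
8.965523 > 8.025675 True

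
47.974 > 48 False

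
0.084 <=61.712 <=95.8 True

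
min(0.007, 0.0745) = 0.007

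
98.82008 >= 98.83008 False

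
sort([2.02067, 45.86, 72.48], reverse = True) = [72.48, 45.86, 2.02067]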